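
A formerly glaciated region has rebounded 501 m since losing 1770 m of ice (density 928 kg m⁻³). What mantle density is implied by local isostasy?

3280 kg m⁻³

ρ_m = ρ_ice t / u = 928 × 1770 m/501 m = 3280 kg m⁻³.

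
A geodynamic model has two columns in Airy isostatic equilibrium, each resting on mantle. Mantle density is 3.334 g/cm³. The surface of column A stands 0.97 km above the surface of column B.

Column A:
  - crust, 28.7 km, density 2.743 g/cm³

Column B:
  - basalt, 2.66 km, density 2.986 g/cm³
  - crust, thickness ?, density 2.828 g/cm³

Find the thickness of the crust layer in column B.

25.3 km

Take the compensation level at the base of the deeper column (depth z_c below the surface of column A) and equate Σ ρ_i t_i down to z_c; mantle fills any gap and the z_c terms cancel.
Column A: 28.7×2.743 + (z_c − 28.7)×3.334
Column B: 0.97×0 + 2.66×2.986 + x×2.828 + (z_c − 0.97 − 2.66 − x)×3.334
The z_c×3.334 term appears on both sides and cancels. Collect the known terms of each column as K = Σ(ρt)_known − 3.334 × (depth of known layers): K_A = 78.7241 − 3.334×28.7 = −16.9617; K_B = 7.94276 − 3.334×(0.97 + 2.66) = −4.15966.
Balance: K_A = K_B − x×(3.334 − 2.828), so x = (K_B − K_A)/(3.334 − 2.828) = 12.802/0.506 = 25.3 km.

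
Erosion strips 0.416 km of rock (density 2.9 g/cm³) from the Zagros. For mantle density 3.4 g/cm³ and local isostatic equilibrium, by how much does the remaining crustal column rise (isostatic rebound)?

Unloading: uplift u = e ρ_c/ρ_m = 0.416 km × 2.9/3.4 = 0.355 km.

0.355 km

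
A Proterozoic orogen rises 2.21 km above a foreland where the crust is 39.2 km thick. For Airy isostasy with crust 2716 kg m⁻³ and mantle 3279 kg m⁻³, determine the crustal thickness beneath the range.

Root depth r = h ρ_c / (ρ_m − ρ_c) = 2.21 km × 2716 / 563 = 10.66 km.
Total thickness = T + h + r = 39.2 km + 2.21 km + 10.66 km = 52.1 km.

52.1 km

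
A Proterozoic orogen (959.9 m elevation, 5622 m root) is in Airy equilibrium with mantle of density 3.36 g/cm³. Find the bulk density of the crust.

2.87 g/cm³

ρ_c h = (ρ_m − ρ_c) r → ρ_c (h + r) = ρ_m r → ρ_c = ρ_m r / (h + r).
ρ_c = 3.36 × 5622 m / (959.9 m + 5622 m) = 2.87 g/cm³.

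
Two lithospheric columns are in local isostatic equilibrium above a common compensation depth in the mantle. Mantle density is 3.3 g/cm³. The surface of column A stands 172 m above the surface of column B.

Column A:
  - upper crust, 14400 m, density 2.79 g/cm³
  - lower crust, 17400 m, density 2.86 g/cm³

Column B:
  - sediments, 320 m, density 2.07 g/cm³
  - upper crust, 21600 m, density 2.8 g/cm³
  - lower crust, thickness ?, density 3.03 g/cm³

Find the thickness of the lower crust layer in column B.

12000 m

Take the compensation level at the base of the deeper column (depth z_c below the surface of column A) and equate Σ ρ_i t_i down to z_c; mantle fills any gap and the z_c terms cancel.
Column A: 14400×2.79 + 17400×2.86 + (z_c − 31800)×3.3
Column B: 172×0 + 320×2.07 + 21600×2.8 + x×3.03 + (z_c − 172 − 21920 − x)×3.3
The z_c×3.3 term appears on both sides and cancels. Collect the known terms of each column as K = Σ(ρt)_known − 3.3 × (depth of known layers): K_A = 89940 − 3.3×31800 = −15000; K_B = 61142.4 − 3.3×(172 + 21920) = −11761.2.
Balance: K_A = K_B − x×(3.3 − 3.03), so x = (K_B − K_A)/(3.3 − 3.03) = 3238.8/0.27 = 12000 m.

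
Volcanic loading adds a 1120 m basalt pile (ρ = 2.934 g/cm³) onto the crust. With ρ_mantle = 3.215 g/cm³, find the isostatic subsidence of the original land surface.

1020 m

Subaerial loading: s = t ρ_load / ρ_m.
s = 1120 m × 2.934/3.215 = 1020 m.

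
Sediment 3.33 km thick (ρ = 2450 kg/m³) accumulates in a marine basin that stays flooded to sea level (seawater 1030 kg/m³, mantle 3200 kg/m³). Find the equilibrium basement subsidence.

Submarine loading: the sediment displaces seawater, and the subsidence is in turn flooded, so s (ρ_m − ρ_w) = t (ρ_sed − ρ_w).
s = 3.33 km × (2450 − 1030) / (3200 − 1030) = 2.18 km.

2.18 km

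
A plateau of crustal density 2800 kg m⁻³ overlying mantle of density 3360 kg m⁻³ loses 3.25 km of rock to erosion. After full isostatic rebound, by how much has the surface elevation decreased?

Rebound u = e ρ_c/ρ_m = 3.25 km × 2800/3360 = 2.708 km.
Net surface drop = e − u = 3.25 km − 2.708 km = e (ρ_m − ρ_c)/ρ_m = 0.542 km.

0.542 km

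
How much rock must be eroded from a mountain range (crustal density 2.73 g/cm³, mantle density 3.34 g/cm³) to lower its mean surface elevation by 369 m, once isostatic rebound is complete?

2020 m

Net drop Δ = e − u = e − e ρ_c/ρ_m = e (ρ_m − ρ_c)/ρ_m.
e = Δ ρ_m/(ρ_m − ρ_c) = 369 m × 3.34/0.61 = 2020 m.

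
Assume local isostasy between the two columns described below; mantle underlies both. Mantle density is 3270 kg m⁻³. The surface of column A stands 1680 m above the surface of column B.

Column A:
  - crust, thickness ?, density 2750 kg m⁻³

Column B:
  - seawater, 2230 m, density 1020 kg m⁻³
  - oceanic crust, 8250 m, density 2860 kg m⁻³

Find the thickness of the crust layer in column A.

Take the compensation level at the base of the deeper column (depth z_c below the surface of column A) and equate Σ ρ_i t_i down to z_c; mantle fills any gap and the z_c terms cancel.
Column A: x×2750 + (z_c − 0 − x)×3270
Column B: 1680×0 + 2230×1020 + 8250×2860 + (z_c − 1680 − 10480)×3270
The z_c×3270 term appears on both sides and cancels. Collect the known terms of each column as K = Σ(ρt)_known − 3270 × (depth of known layers): K_A = 0 − 3270×0 = 0; K_B = 25869600 − 3270×(1680 + 10480) = −13893600.
Balance: K_A − x×(3270 − 2750) = K_B, so x = (K_A − K_B)/(3270 − 2750) = 13893600/520 = 26700 m.

26700 m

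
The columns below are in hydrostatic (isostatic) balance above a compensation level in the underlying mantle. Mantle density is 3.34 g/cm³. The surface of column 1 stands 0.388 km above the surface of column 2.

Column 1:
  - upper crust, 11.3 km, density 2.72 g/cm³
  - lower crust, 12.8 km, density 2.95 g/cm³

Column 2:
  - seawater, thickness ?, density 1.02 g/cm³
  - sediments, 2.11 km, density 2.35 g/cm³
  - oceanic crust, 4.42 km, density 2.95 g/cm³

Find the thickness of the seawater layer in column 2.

Take the compensation level at the base of the deeper column (depth z_c below the surface of column 1) and equate Σ ρ_i t_i down to z_c; mantle fills any gap and the z_c terms cancel.
Column 1: 11.3×2.72 + 12.8×2.95 + (z_c − 24.1)×3.34
Column 2: 0.388×0 + x×1.02 + 2.11×2.35 + 4.42×2.95 + (z_c − 0.388 − 6.53 − x)×3.34
The z_c×3.34 term appears on both sides and cancels. Collect the known terms of each column as K = Σ(ρt)_known − 3.34 × (depth of known layers): K_1 = 68.496 − 3.34×24.1 = −11.998; K_2 = 17.9975 − 3.34×(0.388 + 6.53) = −5.10862.
Balance: K_1 = K_2 − x×(3.34 − 1.02), so x = (K_2 − K_1)/(3.34 − 1.02) = 6.88938/2.32 = 2.97 km.

2.97 km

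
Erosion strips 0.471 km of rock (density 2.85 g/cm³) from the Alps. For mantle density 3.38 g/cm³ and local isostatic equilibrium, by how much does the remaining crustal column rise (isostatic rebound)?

0.397 km

Unloading: uplift u = e ρ_c/ρ_m = 0.471 km × 2.85/3.38 = 0.397 km.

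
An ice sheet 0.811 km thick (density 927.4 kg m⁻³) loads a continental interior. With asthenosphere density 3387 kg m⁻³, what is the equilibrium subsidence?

0.222 km

Isostatic balance requires: the ice load ρ_ice t is balanced by mantle displaced below, ρ_m s.
s = t ρ_ice / ρ_m = 0.811 km × 927.4/3387 = 0.222 km.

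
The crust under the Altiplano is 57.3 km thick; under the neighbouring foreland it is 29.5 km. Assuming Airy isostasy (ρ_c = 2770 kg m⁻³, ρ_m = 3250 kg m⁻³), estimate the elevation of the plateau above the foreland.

Excess crust Δ = 57.3 km − 29.5 km = 27.8 km, split between elevation h and root r with h + r = Δ.
Airy balance ρ_c h = (ρ_m − ρ_c) r gives r = h ρ_c/(ρ_m − ρ_c), so h (1 + ρ_c/(ρ_m − ρ_c)) = Δ, i.e. h = Δ (ρ_m − ρ_c)/ρ_m.
h = 27.8 km × 480/3250 = 4.11 km.

4.11 km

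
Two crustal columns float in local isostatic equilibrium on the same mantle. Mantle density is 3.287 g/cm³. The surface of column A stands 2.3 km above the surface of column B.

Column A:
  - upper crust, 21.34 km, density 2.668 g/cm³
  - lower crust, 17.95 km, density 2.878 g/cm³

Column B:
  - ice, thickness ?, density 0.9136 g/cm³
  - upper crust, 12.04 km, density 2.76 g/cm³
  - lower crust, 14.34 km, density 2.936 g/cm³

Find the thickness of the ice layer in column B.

Take the compensation level at the base of the deeper column (depth z_c below the surface of column A) and equate Σ ρ_i t_i down to z_c; mantle fills any gap and the z_c terms cancel.
Column A: 21.34×2.668 + 17.95×2.878 + (z_c − 39.29)×3.287
Column B: 2.3×0 + x×0.9136 + 12.04×2.76 + 14.34×2.936 + (z_c − 2.3 − 26.38 − x)×3.287
The z_c×3.287 term appears on both sides and cancels. Collect the known terms of each column as K = Σ(ρt)_known − 3.287 × (depth of known layers): K_A = 108.59522 − 3.287×39.29 = −20.55101; K_B = 75.33264 − 3.287×(2.3 + 26.38) = −18.93852.
Balance: K_A = K_B − x×(3.287 − 0.9136), so x = (K_B − K_A)/(3.287 − 0.9136) = 1.61249/2.3734 = 0.679 km.

0.679 km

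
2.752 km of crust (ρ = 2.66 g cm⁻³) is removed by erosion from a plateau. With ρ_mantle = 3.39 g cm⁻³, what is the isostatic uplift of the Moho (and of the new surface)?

Unloading: uplift u = e ρ_c/ρ_m = 2.752 km × 2.66/3.39 = 2.16 km.

2.16 km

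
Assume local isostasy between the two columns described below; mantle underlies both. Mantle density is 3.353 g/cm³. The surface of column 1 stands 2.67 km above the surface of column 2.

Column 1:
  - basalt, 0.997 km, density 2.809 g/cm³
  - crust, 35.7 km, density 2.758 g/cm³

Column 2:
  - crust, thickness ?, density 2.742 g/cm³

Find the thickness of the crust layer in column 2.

21 km

Take the compensation level at the base of the deeper column (depth z_c below the surface of column 1) and equate Σ ρ_i t_i down to z_c; mantle fills any gap and the z_c terms cancel.
Column 1: 0.997×2.809 + 35.7×2.758 + (z_c − 36.697)×3.353
Column 2: 2.67×0 + x×2.742 + (z_c − 2.67 − 0 − x)×3.353
The z_c×3.353 term appears on both sides and cancels. Collect the known terms of each column as K = Σ(ρt)_known − 3.353 × (depth of known layers): K_1 = 101.261173 − 3.353×36.697 = −21.783868; K_2 = 0 − 3.353×(2.67 + 0) = −8.95251.
Balance: K_1 = K_2 − x×(3.353 − 2.742), so x = (K_2 − K_1)/(3.353 − 2.742) = 12.8314/0.611 = 21 km.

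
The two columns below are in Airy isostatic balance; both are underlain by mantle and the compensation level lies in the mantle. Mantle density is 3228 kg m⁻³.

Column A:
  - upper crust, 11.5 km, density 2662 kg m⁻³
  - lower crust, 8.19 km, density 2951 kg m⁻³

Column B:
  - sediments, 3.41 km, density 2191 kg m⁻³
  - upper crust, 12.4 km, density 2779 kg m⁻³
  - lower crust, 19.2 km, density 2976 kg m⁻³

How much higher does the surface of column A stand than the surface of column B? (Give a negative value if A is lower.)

For any compensation level in the mantle, the mantle terms cancel and isostasy reduces to e = (Σt_A − Σt_B) − (Σ(ρt)_A − Σ(ρt)_B) / ρ_m.
Σt_A = 19.69 km; Σt_B = 35.01 km; Σ(ρt)_A = 54781.69; Σ(ρt)_B = 99070.11 (in km·kg m⁻³).
e = (19.69 − 35.01) − (54781.69 − 99070.11) / 3228 = −1.6 km.

−1.6 km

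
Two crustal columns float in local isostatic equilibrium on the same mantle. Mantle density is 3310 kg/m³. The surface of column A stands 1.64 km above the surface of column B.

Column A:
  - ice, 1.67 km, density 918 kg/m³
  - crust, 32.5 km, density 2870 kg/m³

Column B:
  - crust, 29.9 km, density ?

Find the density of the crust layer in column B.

2880 kg/m³

Take the compensation level at the base of the deeper column (depth z_c below the surface of column A) and equate Σ ρ_i t_i down to z_c; mantle fills any gap and the z_c terms cancel.
Column A: 1.67×918 + 32.5×2870 + (z_c − 34.17)×3310
Column B: 1.64×0 + 29.9×ρ + (z_c − 1.64 − 29.9)×3310
The z_c×3310 term appears on both sides and cancels. Collect the known terms of each column as K = Σ(ρt)_known − 3310 × (depth of known layers): K_A = 94808.06 − 3310×34.17 = −18294.64; K_B = 0 − 3310×(1.64 + 29.9) = −104397.4.
Balance: K_A = K_B + 29.9×ρ, so ρ = (K_A − K_B)/29.9 = 86102.8/29.9 = 2880 kg/m³.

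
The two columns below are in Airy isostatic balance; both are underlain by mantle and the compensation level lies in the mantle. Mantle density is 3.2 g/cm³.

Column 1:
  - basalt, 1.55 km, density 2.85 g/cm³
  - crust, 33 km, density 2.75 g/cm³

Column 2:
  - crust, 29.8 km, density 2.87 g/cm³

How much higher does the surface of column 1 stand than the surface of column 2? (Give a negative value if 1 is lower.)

For any compensation level in the mantle, the mantle terms cancel and isostasy reduces to e = (Σt_1 − Σt_2) − (Σ(ρt)_1 − Σ(ρt)_2) / ρ_m.
Σt_1 = 34.55 km; Σt_2 = 29.8 km; Σ(ρt)_1 = 95.1675; Σ(ρt)_2 = 85.526 (in km·g/cm³).
e = (34.55 − 29.8) − (95.1675 − 85.526) / 3.2 = 1.74 km.

1.74 km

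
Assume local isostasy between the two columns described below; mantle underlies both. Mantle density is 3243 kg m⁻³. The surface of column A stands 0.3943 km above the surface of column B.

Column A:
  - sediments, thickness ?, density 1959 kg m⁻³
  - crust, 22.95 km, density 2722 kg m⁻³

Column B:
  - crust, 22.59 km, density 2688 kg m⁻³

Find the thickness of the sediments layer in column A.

Take the compensation level at the base of the deeper column (depth z_c below the surface of column A) and equate Σ ρ_i t_i down to z_c; mantle fills any gap and the z_c terms cancel.
Column A: x×1959 + 22.95×2722 + (z_c − 22.95 − x)×3243
Column B: 0.3943×0 + 22.59×2688 + (z_c − 0.3943 − 22.59)×3243
The z_c×3243 term appears on both sides and cancels. Collect the known terms of each column as K = Σ(ρt)_known − 3243 × (depth of known layers): K_A = 62469.9 − 3243×22.95 = −11956.95; K_B = 60721.92 − 3243×(0.3943 + 22.59) = −13816.1649.
Balance: K_A − x×(3243 − 1959) = K_B, so x = (K_A − K_B)/(3243 − 1959) = 1859.21/1284 = 1.45 km.

1.45 km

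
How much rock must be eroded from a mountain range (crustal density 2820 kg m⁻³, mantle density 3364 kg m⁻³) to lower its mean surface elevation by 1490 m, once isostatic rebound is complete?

9210 m

Net drop Δ = e − u = e − e ρ_c/ρ_m = e (ρ_m − ρ_c)/ρ_m.
e = Δ ρ_m/(ρ_m − ρ_c) = 1490 m × 3364/544 = 9210 m.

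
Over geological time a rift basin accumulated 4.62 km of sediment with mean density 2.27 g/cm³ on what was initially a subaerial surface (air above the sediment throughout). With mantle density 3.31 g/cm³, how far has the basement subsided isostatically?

Subaerial load: s = t ρ_sed / ρ_m = 4.62 km × 2.27/3.31 = 3.17 km.

3.17 km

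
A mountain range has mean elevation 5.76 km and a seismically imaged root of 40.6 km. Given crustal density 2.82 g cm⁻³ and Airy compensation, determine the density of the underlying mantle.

Airy balance: ρ_c h = (ρ_m − ρ_c) r → ρ_m = ρ_c (1 + h/r).
ρ_m = 2.82 × (1 + 5.76 km/40.6 km) = 3.22 g cm⁻³.

3.22 g cm⁻³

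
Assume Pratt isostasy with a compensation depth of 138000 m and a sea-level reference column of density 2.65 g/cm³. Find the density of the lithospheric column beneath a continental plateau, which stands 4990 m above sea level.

2.56 g/cm³

Pratt balance: ρ_ref D = ρ (D + h).
ρ = ρ_ref D/(D + h) = 2.65 × 138000 m/(138000 m + 4990 m) = 2.56 g/cm³.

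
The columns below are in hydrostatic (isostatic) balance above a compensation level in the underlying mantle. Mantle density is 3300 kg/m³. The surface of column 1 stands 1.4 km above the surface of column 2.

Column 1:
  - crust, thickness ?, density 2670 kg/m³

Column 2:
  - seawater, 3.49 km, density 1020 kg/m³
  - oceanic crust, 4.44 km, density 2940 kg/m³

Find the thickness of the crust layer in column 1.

22.5 km

Take the compensation level at the base of the deeper column (depth z_c below the surface of column 1) and equate Σ ρ_i t_i down to z_c; mantle fills any gap and the z_c terms cancel.
Column 1: x×2670 + (z_c − 0 − x)×3300
Column 2: 1.4×0 + 3.49×1020 + 4.44×2940 + (z_c − 1.4 − 7.93)×3300
The z_c×3300 term appears on both sides and cancels. Collect the known terms of each column as K = Σ(ρt)_known − 3300 × (depth of known layers): K_1 = 0 − 3300×0 = 0; K_2 = 16613.4 − 3300×(1.4 + 7.93) = −14175.6.
Balance: K_1 − x×(3300 − 2670) = K_2, so x = (K_1 − K_2)/(3300 − 2670) = 14175.6/630 = 22.5 km.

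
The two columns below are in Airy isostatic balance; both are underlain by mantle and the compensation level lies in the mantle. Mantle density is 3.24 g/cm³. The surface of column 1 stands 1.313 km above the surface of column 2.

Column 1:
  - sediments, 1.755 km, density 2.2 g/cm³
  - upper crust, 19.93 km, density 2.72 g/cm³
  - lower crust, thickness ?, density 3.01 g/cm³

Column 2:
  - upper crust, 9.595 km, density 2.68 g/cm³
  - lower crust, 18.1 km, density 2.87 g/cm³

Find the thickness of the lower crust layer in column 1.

18 km

Take the compensation level at the base of the deeper column (depth z_c below the surface of column 1) and equate Σ ρ_i t_i down to z_c; mantle fills any gap and the z_c terms cancel.
Column 1: 1.755×2.2 + 19.93×2.72 + x×3.01 + (z_c − 21.685 − x)×3.24
Column 2: 1.313×0 + 9.595×2.68 + 18.1×2.87 + (z_c − 1.313 − 27.695)×3.24
The z_c×3.24 term appears on both sides and cancels. Collect the known terms of each column as K = Σ(ρt)_known − 3.24 × (depth of known layers): K_1 = 58.0706 − 3.24×21.685 = −12.1888; K_2 = 77.6616 − 3.24×(1.313 + 27.695) = −16.32432.
Balance: K_1 − x×(3.24 − 3.01) = K_2, so x = (K_1 − K_2)/(3.24 − 3.01) = 4.13552/0.23 = 18 km.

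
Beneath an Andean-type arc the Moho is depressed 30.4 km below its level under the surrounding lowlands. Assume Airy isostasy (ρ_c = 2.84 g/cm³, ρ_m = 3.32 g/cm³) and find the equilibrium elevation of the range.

Isostatic balance requires: ρ_c h = (ρ_m − ρ_c) r.
h = r (ρ_m − ρ_c) / ρ_c = 30.4 km × (3.32 − 2.84) / 2.84 = 5.14 km.

5.14 km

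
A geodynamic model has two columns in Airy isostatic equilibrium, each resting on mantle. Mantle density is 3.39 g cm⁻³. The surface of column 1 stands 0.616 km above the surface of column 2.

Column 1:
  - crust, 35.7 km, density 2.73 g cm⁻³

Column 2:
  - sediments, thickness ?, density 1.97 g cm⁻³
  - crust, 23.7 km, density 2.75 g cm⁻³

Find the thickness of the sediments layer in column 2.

Take the compensation level at the base of the deeper column (depth z_c below the surface of column 1) and equate Σ ρ_i t_i down to z_c; mantle fills any gap and the z_c terms cancel.
Column 1: 35.7×2.73 + (z_c − 35.7)×3.39
Column 2: 0.616×0 + x×1.97 + 23.7×2.75 + (z_c − 0.616 − 23.7 − x)×3.39
The z_c×3.39 term appears on both sides and cancels. Collect the known terms of each column as K = Σ(ρt)_known − 3.39 × (depth of known layers): K_1 = 97.461 − 3.39×35.7 = −23.562; K_2 = 65.175 − 3.39×(0.616 + 23.7) = −17.25624.
Balance: K_1 = K_2 − x×(3.39 − 1.97), so x = (K_2 − K_1)/(3.39 − 1.97) = 6.30576/1.42 = 4.44 km.

4.44 km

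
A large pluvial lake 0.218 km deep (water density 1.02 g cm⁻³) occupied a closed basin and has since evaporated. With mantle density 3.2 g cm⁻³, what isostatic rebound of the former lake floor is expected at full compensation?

0.0695 km

u = d ρ_w/ρ_m = 0.218 km × 1.02/3.2 = 0.0695 km.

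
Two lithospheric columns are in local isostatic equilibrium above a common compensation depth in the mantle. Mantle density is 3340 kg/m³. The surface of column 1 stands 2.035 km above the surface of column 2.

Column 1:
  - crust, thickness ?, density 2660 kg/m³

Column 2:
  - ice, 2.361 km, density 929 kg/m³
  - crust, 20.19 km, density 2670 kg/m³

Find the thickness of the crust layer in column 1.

Take the compensation level at the base of the deeper column (depth z_c below the surface of column 1) and equate Σ ρ_i t_i down to z_c; mantle fills any gap and the z_c terms cancel.
Column 1: x×2660 + (z_c − 0 − x)×3340
Column 2: 2.035×0 + 2.361×929 + 20.19×2670 + (z_c − 2.035 − 22.551)×3340
The z_c×3340 term appears on both sides and cancels. Collect the known terms of each column as K = Σ(ρt)_known − 3340 × (depth of known layers): K_1 = 0 − 3340×0 = 0; K_2 = 56100.669 − 3340×(2.035 + 22.551) = −26016.571.
Balance: K_1 − x×(3340 − 2660) = K_2, so x = (K_1 − K_2)/(3340 − 2660) = 26016.6/680 = 38.3 km.

38.3 km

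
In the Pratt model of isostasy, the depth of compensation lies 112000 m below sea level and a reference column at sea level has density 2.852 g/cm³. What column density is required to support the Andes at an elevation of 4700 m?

2.74 g/cm³

Pratt balance: ρ_ref D = ρ (D + h).
ρ = ρ_ref D/(D + h) = 2.852 × 112000 m/(112000 m + 4700 m) = 2.74 g/cm³.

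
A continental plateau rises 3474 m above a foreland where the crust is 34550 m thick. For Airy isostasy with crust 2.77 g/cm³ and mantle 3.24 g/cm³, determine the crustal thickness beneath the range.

58500 m

Root depth r = h ρ_c / (ρ_m − ρ_c) = 3474 m × 2.77 / 0.47 = 20470 m.
Total thickness = T + h + r = 34550 m + 3474 m + 20470 m = 58500 m.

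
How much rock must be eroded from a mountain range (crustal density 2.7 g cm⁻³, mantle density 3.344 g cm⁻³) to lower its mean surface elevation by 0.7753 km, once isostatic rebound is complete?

4.03 km

Net drop Δ = e − u = e − e ρ_c/ρ_m = e (ρ_m − ρ_c)/ρ_m.
e = Δ ρ_m/(ρ_m − ρ_c) = 0.7753 km × 3.344/0.644 = 4.03 km.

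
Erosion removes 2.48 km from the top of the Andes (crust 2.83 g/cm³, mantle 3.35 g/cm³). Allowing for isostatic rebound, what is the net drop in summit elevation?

Rebound u = e ρ_c/ρ_m = 2.48 km × 2.83/3.35 = 2.095 km.
Net surface drop = e − u = 2.48 km − 2.095 km = e (ρ_m − ρ_c)/ρ_m = 0.385 km.

0.385 km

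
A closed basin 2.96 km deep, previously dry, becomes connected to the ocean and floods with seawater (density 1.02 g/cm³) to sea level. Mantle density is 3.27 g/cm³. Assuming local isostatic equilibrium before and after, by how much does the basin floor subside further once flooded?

1.34 km

After flooding the water column is d + s deep. Its weight must equal the weight of mantle displaced by the extra subsidence s: (d + s) ρ_w = s ρ_m.
s = d ρ_w / (ρ_m − ρ_w) = 2.96 km × 1.02/(3.27 − 1.02) = 1.34 km.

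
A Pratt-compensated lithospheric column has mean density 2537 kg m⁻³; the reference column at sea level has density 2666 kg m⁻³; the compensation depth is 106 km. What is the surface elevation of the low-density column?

5.39 km

ρ_ref D = ρ (D + h) → h = D (ρ_ref − ρ)/ρ.
h = 106 km × (2666 − 2537)/2537 = 5.39 km.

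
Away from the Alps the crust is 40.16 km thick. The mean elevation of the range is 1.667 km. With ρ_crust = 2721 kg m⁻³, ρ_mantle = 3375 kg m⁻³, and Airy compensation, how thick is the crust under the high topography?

Root depth r = h ρ_c / (ρ_m − ρ_c) = 1.667 km × 2721 / 654 = 6.936 km.
Total thickness = T + h + r = 40.16 km + 1.667 km + 6.936 km = 48.8 km.

48.8 km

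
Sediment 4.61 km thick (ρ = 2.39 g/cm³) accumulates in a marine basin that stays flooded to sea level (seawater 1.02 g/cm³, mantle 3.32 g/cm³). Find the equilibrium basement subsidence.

2.75 km

Submarine loading: the sediment displaces seawater, and the subsidence is in turn flooded, so s (ρ_m − ρ_w) = t (ρ_sed − ρ_w).
s = 4.61 km × (2.39 − 1.02) / (3.32 − 1.02) = 2.75 km.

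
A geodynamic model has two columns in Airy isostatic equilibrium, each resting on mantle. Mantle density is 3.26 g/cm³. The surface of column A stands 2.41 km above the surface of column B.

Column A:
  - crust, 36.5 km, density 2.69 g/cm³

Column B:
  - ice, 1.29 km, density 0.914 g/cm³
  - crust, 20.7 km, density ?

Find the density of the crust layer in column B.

2.78 g/cm³

Take the compensation level at the base of the deeper column (depth z_c below the surface of column A) and equate Σ ρ_i t_i down to z_c; mantle fills any gap and the z_c terms cancel.
Column A: 36.5×2.69 + (z_c − 36.5)×3.26
Column B: 2.41×0 + 1.29×0.914 + 20.7×ρ + (z_c − 2.41 − 21.99)×3.26
The z_c×3.26 term appears on both sides and cancels. Collect the known terms of each column as K = Σ(ρt)_known − 3.26 × (depth of known layers): K_A = 98.185 − 3.26×36.5 = −20.805; K_B = 1.17906 − 3.26×(2.41 + 21.99) = −78.36494.
Balance: K_A = K_B + 20.7×ρ, so ρ = (K_A − K_B)/20.7 = 57.5599/20.7 = 2.78 g/cm³.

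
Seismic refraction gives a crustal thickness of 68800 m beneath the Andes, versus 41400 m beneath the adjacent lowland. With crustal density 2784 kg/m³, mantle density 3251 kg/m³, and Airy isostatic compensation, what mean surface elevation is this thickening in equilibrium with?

Excess crust Δ = 68800 m − 41400 m = 27400 m, split between elevation h and root r with h + r = Δ.
Airy balance ρ_c h = (ρ_m − ρ_c) r gives r = h ρ_c/(ρ_m − ρ_c), so h (1 + ρ_c/(ρ_m − ρ_c)) = Δ, i.e. h = Δ (ρ_m − ρ_c)/ρ_m.
h = 27400 m × 467/3251 = 3940 m.

3940 m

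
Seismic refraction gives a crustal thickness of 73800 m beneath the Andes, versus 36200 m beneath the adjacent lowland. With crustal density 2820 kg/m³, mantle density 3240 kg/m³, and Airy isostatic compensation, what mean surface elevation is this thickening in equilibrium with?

Excess crust Δ = 73800 m − 36200 m = 37600 m, split between elevation h and root r with h + r = Δ.
Airy balance ρ_c h = (ρ_m − ρ_c) r gives r = h ρ_c/(ρ_m − ρ_c), so h (1 + ρ_c/(ρ_m − ρ_c)) = Δ, i.e. h = Δ (ρ_m − ρ_c)/ρ_m.
h = 37600 m × 420/3240 = 4870 m.

4870 m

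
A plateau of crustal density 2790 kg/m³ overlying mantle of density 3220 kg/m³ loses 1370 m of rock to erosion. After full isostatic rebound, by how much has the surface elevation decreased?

Rebound u = e ρ_c/ρ_m = 1370 m × 2790/3220 = 1187 m.
Net surface drop = e − u = 1370 m − 1187 m = e (ρ_m − ρ_c)/ρ_m = 183 m.

183 m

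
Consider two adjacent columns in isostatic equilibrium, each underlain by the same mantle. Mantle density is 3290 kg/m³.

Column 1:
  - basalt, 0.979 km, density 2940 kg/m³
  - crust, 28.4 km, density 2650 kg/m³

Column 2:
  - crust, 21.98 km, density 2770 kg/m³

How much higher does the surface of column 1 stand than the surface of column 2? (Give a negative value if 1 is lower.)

2.15 km

For any compensation level in the mantle, the mantle terms cancel and isostasy reduces to e = (Σt_1 − Σt_2) − (Σ(ρt)_1 − Σ(ρt)_2) / ρ_m.
Σt_1 = 29.379 km; Σt_2 = 21.98 km; Σ(ρt)_1 = 78138.26; Σ(ρt)_2 = 60884.6 (in km·kg/m³).
e = (29.379 − 21.98) − (78138.26 − 60884.6) / 3290 = 2.15 km.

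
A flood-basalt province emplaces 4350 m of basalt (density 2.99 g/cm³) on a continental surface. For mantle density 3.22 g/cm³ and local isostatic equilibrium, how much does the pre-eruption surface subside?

Subaerial loading: s = t ρ_load / ρ_m.
s = 4350 m × 2.99/3.22 = 4040 m.

4040 m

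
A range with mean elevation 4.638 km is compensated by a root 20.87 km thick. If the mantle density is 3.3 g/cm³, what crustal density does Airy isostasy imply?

2.7 g/cm³

ρ_c h = (ρ_m − ρ_c) r → ρ_c (h + r) = ρ_m r → ρ_c = ρ_m r / (h + r).
ρ_c = 3.3 × 20.87 km / (4.638 km + 20.87 km) = 2.7 g/cm³.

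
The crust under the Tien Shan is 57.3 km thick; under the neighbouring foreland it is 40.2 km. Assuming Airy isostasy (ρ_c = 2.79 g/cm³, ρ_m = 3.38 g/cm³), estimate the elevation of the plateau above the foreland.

Excess crust Δ = 57.3 km − 40.2 km = 17.1 km, split between elevation h and root r with h + r = Δ.
Airy balance ρ_c h = (ρ_m − ρ_c) r gives r = h ρ_c/(ρ_m − ρ_c), so h (1 + ρ_c/(ρ_m − ρ_c)) = Δ, i.e. h = Δ (ρ_m − ρ_c)/ρ_m.
h = 17.1 km × 0.59/3.38 = 2.98 km.

2.98 km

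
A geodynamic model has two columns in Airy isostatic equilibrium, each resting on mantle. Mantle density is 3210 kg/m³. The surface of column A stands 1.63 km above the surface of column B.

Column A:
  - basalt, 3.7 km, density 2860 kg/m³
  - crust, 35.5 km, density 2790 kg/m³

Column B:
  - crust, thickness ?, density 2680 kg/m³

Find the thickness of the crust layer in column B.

20.7 km

Take the compensation level at the base of the deeper column (depth z_c below the surface of column A) and equate Σ ρ_i t_i down to z_c; mantle fills any gap and the z_c terms cancel.
Column A: 3.7×2860 + 35.5×2790 + (z_c − 39.2)×3210
Column B: 1.63×0 + x×2680 + (z_c − 1.63 − 0 − x)×3210
The z_c×3210 term appears on both sides and cancels. Collect the known terms of each column as K = Σ(ρt)_known − 3210 × (depth of known layers): K_A = 109627 − 3210×39.2 = −16205; K_B = 0 − 3210×(1.63 + 0) = −5232.3.
Balance: K_A = K_B − x×(3210 − 2680), so x = (K_B − K_A)/(3210 − 2680) = 10972.7/530 = 20.7 km.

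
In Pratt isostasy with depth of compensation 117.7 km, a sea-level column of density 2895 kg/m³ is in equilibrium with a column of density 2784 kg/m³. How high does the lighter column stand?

4.69 km

ρ_ref D = ρ (D + h) → h = D (ρ_ref − ρ)/ρ.
h = 117.7 km × (2895 − 2784)/2784 = 4.69 km.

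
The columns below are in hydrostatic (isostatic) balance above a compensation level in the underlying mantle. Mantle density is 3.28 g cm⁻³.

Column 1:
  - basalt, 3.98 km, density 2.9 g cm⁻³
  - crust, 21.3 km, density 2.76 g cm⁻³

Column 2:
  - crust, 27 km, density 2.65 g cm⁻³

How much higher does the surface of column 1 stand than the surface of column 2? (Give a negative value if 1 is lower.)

−1.35 km

For any compensation level in the mantle, the mantle terms cancel and isostasy reduces to e = (Σt_1 − Σt_2) − (Σ(ρt)_1 − Σ(ρt)_2) / ρ_m.
Σt_1 = 25.28 km; Σt_2 = 27 km; Σ(ρt)_1 = 70.33; Σ(ρt)_2 = 71.55 (in km·g cm⁻³).
e = (25.28 − 27) − (70.33 − 71.55) / 3.28 = −1.35 km.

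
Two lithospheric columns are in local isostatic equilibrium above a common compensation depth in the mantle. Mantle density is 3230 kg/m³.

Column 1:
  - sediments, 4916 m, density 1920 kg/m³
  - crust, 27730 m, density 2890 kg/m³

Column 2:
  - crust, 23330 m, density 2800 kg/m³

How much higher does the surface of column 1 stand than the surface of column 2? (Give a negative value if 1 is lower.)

1810 m

For any compensation level in the mantle, the mantle terms cancel and isostasy reduces to e = (Σt_1 − Σt_2) − (Σ(ρt)_1 − Σ(ρt)_2) / ρ_m.
Σt_1 = 32646 m; Σt_2 = 23330 m; Σ(ρt)_1 = 89578420; Σ(ρt)_2 = 65324000 (in m·kg/m³).
e = (32646 − 23330) − (89578420 − 65324000) / 3230 = 1810 m.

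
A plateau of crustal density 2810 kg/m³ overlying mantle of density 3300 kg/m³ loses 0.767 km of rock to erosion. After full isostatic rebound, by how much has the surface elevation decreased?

0.114 km

Rebound u = e ρ_c/ρ_m = 0.767 km × 2810/3300 = 0.6531 km.
Net surface drop = e − u = 0.767 km − 0.6531 km = e (ρ_m − ρ_c)/ρ_m = 0.114 km.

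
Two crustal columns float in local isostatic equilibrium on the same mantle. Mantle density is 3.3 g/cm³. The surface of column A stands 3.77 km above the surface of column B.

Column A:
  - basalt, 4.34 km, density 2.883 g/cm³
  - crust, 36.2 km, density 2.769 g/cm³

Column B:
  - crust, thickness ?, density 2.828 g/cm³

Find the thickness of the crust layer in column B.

18.2 km

Take the compensation level at the base of the deeper column (depth z_c below the surface of column A) and equate Σ ρ_i t_i down to z_c; mantle fills any gap and the z_c terms cancel.
Column A: 4.34×2.883 + 36.2×2.769 + (z_c − 40.54)×3.3
Column B: 3.77×0 + x×2.828 + (z_c − 3.77 − 0 − x)×3.3
The z_c×3.3 term appears on both sides and cancels. Collect the known terms of each column as K = Σ(ρt)_known − 3.3 × (depth of known layers): K_A = 112.75002 − 3.3×40.54 = −21.03198; K_B = 0 − 3.3×(3.77 + 0) = −12.441.
Balance: K_A = K_B − x×(3.3 − 2.828), so x = (K_B − K_A)/(3.3 − 2.828) = 8.59098/0.472 = 18.2 km.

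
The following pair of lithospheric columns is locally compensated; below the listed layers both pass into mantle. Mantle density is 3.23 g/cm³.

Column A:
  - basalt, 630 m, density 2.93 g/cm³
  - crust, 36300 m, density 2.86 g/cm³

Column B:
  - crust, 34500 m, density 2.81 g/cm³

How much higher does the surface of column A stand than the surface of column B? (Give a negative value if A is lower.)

−269 m

For any compensation level in the mantle, the mantle terms cancel and isostasy reduces to e = (Σt_A − Σt_B) − (Σ(ρt)_A − Σ(ρt)_B) / ρ_m.
Σt_A = 36930 m; Σt_B = 34500 m; Σ(ρt)_A = 105663.9; Σ(ρt)_B = 96945 (in m·g/cm³).
e = (36930 − 34500) − (105663.9 − 96945) / 3.23 = −269 m.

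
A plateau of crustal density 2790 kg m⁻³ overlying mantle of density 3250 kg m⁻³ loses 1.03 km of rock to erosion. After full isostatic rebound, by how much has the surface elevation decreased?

0.146 km

Rebound u = e ρ_c/ρ_m = 1.03 km × 2790/3250 = 0.8842 km.
Net surface drop = e − u = 1.03 km − 0.8842 km = e (ρ_m − ρ_c)/ρ_m = 0.146 km.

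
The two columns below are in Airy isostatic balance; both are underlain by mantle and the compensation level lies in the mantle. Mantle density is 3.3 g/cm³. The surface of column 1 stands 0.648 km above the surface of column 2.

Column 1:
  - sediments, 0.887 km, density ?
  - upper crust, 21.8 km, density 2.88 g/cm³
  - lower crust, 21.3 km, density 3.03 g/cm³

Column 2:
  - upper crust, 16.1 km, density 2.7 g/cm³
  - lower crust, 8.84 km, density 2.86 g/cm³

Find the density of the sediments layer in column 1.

Take the compensation level at the base of the deeper column (depth z_c below the surface of column 1) and equate Σ ρ_i t_i down to z_c; mantle fills any gap and the z_c terms cancel.
Column 1: 0.887×ρ + 21.8×2.88 + 21.3×3.03 + (z_c − 43.987)×3.3
Column 2: 0.648×0 + 16.1×2.7 + 8.84×2.86 + (z_c − 0.648 − 24.94)×3.3
The z_c×3.3 term appears on both sides and cancels. Collect the known terms of each column as K = Σ(ρt)_known − 3.3 × (depth of known layers): K_1 = 127.323 − 3.3×43.987 = −17.8341; K_2 = 68.7524 − 3.3×(0.648 + 24.94) = −15.688.
Balance: K_1 + 0.887×ρ = K_2, so ρ = (K_2 − K_1)/0.887 = 2.1461/0.887 = 2.42 g/cm³.

2.42 g/cm³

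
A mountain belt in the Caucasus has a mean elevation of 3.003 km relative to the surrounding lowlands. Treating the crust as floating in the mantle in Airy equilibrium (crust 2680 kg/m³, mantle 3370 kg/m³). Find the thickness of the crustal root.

Balancing pressure at the compensation depth: the weight of the topography is balanced by the buoyancy of the root, ρ_c h = (ρ_m − ρ_c) r.
r = h · ρ_c / (ρ_m − ρ_c) = 3.003 km × 2680 / (3370 − 2680) = 11.7 km.

11.7 km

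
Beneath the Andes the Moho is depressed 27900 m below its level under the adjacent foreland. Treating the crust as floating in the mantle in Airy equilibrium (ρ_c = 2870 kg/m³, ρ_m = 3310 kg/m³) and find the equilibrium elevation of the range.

4280 m

Isostatic balance requires: ρ_c h = (ρ_m − ρ_c) r.
h = r (ρ_m − ρ_c) / ρ_c = 27900 m × (3310 − 2870) / 2870 = 4280 m.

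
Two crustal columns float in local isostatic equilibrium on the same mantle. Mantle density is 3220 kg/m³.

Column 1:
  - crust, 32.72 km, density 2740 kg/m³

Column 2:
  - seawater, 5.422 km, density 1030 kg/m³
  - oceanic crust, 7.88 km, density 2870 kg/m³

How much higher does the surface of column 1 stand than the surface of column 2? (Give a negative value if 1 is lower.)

0.333 km

For any compensation level in the mantle, the mantle terms cancel and isostasy reduces to e = (Σt_1 − Σt_2) − (Σ(ρt)_1 − Σ(ρt)_2) / ρ_m.
Σt_1 = 32.72 km; Σt_2 = 13.302 km; Σ(ρt)_1 = 89652.8; Σ(ρt)_2 = 28200.26 (in km·kg/m³).
e = (32.72 − 13.302) − (89652.8 − 28200.26) / 3220 = 0.333 km.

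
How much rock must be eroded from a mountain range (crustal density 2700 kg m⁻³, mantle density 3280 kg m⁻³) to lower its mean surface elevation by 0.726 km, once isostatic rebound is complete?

Net drop Δ = e − u = e − e ρ_c/ρ_m = e (ρ_m − ρ_c)/ρ_m.
e = Δ ρ_m/(ρ_m − ρ_c) = 0.726 km × 3280/580 = 4.11 km.

4.11 km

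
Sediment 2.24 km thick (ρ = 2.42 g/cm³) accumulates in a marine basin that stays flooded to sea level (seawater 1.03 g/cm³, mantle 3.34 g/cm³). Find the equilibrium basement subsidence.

Submarine loading: the sediment displaces seawater, and the subsidence is in turn flooded, so s (ρ_m − ρ_w) = t (ρ_sed − ρ_w).
s = 2.24 km × (2.42 − 1.03) / (3.34 − 1.03) = 1.35 km.

1.35 km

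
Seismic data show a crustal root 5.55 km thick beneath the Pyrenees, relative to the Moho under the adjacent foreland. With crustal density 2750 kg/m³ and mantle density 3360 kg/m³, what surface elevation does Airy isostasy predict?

Equating mass per unit area of the two columns: ρ_c h = (ρ_m − ρ_c) r.
h = r (ρ_m − ρ_c) / ρ_c = 5.55 km × (3360 − 2750) / 2750 = 1.23 km.

1.23 km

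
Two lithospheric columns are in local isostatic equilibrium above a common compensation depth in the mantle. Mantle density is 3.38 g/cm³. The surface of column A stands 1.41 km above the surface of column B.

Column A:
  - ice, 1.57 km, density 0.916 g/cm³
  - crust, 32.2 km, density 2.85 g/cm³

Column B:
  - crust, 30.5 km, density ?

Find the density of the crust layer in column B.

Take the compensation level at the base of the deeper column (depth z_c below the surface of column A) and equate Σ ρ_i t_i down to z_c; mantle fills any gap and the z_c terms cancel.
Column A: 1.57×0.916 + 32.2×2.85 + (z_c − 33.77)×3.38
Column B: 1.41×0 + 30.5×ρ + (z_c − 1.41 − 30.5)×3.38
The z_c×3.38 term appears on both sides and cancels. Collect the known terms of each column as K = Σ(ρt)_known − 3.38 × (depth of known layers): K_A = 93.20812 − 3.38×33.77 = −20.93448; K_B = 0 − 3.38×(1.41 + 30.5) = −107.8558.
Balance: K_A = K_B + 30.5×ρ, so ρ = (K_A − K_B)/30.5 = 86.9213/30.5 = 2.85 g/cm³.

2.85 g/cm³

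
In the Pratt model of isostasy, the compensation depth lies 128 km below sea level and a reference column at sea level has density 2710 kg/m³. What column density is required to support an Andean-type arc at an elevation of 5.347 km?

Pratt balance: ρ_ref D = ρ (D + h).
ρ = ρ_ref D/(D + h) = 2710 × 128 km/(128 km + 5.347 km) = 2600 kg/m³.

2600 kg/m³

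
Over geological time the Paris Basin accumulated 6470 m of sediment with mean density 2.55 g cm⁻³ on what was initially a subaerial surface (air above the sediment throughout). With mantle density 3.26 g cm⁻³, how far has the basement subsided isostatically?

5060 m

Subaerial load: s = t ρ_sed / ρ_m = 6470 m × 2.55/3.26 = 5060 m.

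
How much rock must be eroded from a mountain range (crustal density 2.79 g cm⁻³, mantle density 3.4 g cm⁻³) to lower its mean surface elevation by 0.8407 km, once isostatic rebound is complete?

4.69 km

Net drop Δ = e − u = e − e ρ_c/ρ_m = e (ρ_m − ρ_c)/ρ_m.
e = Δ ρ_m/(ρ_m − ρ_c) = 0.8407 km × 3.4/0.61 = 4.69 km.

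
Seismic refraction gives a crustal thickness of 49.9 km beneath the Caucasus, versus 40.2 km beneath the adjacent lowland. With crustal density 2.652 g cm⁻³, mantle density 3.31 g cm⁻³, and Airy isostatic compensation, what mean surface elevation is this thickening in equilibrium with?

Excess crust Δ = 49.9 km − 40.2 km = 9.7 km, split between elevation h and root r with h + r = Δ.
Airy balance ρ_c h = (ρ_m − ρ_c) r gives r = h ρ_c/(ρ_m − ρ_c), so h (1 + ρ_c/(ρ_m − ρ_c)) = Δ, i.e. h = Δ (ρ_m − ρ_c)/ρ_m.
h = 9.7 km × 0.658/3.31 = 1.93 km.

1.93 km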